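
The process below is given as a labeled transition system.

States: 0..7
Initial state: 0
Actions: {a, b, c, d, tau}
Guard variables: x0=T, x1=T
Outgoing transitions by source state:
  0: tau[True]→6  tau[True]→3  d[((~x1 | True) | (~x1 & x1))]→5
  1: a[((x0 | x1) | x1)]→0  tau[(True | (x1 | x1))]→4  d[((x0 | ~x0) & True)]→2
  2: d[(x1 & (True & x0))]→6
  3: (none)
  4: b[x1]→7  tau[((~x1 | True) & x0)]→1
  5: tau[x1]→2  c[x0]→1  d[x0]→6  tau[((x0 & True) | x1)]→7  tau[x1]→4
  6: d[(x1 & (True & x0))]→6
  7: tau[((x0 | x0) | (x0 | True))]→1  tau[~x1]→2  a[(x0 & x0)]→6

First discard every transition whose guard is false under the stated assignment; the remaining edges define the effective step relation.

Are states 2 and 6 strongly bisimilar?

Answer: BISIMILAR

Trace:
Refine partition for ~:
  P[0] = {{0,1,2,3,4,5,6,7}}
  P[1] = {{0},{1},{2,6},{3},{4},{5},{7}}
Fixed point at round 2; 7 class(es).
[2]={2,6}  [6]={2,6}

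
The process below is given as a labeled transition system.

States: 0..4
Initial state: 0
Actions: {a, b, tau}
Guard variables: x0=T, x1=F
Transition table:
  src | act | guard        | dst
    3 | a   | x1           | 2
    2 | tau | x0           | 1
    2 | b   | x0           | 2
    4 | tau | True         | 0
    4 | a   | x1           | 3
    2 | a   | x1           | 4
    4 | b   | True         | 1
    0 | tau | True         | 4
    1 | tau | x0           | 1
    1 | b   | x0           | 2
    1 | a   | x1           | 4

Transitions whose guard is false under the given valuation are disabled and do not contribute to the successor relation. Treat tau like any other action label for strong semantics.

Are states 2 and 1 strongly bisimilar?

Refine partition for ~:
  round 0: {{0,1,2,3,4}}
  round 1: {{0},{1,2,4},{3}}
  round 2: {{0},{1,2},{3},{4}}
4 equivalence class(es) (converged in 3)
[2]={1,2}  [1]={1,2}

Answer: BISIMILAR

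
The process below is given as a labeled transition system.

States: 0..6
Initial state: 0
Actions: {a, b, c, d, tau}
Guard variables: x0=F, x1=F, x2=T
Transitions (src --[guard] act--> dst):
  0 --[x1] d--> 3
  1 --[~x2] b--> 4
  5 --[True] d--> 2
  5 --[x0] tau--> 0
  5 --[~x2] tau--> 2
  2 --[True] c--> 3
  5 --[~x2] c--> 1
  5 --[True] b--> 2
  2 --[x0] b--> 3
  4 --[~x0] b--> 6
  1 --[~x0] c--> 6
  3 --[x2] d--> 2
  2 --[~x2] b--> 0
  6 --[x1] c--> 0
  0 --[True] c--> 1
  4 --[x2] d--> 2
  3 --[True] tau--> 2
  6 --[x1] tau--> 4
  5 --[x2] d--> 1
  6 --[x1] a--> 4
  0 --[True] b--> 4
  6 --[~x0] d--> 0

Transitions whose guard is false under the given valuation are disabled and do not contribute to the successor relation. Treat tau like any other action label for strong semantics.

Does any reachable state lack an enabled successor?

Reach set: {0,1,2,3,4,6}
  0: b→4  c→1  [2 exit(s)]
  1: c→6  [1 exit(s)]
  2: c→3  [1 exit(s)]
  3: d→2  tau→2  [2 exit(s)]
  4: b→6  d→2  [2 exit(s)]
  6: d→0  [1 exit(s)]

Answer: DEADLOCK-FREE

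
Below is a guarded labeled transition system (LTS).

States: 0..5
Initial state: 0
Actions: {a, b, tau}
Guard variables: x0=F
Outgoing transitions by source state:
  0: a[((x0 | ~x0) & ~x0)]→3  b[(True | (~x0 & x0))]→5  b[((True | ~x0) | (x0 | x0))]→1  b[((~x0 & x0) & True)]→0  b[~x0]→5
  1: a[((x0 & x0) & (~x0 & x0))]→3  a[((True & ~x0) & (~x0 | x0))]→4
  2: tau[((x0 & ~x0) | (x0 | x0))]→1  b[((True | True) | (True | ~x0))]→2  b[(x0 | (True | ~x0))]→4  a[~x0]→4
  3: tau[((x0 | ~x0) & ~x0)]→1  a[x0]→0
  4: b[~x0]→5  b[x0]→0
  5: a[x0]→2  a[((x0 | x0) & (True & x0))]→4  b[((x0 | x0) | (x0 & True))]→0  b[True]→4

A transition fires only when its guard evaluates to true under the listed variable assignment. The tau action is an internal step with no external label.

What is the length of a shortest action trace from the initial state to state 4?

Answer: 2

Working:
Breadth-first toward 4:
  L0 = {0}
  L1 = {1,3,5}
  L2 = {4}
depth(4)=2, e.g. b·a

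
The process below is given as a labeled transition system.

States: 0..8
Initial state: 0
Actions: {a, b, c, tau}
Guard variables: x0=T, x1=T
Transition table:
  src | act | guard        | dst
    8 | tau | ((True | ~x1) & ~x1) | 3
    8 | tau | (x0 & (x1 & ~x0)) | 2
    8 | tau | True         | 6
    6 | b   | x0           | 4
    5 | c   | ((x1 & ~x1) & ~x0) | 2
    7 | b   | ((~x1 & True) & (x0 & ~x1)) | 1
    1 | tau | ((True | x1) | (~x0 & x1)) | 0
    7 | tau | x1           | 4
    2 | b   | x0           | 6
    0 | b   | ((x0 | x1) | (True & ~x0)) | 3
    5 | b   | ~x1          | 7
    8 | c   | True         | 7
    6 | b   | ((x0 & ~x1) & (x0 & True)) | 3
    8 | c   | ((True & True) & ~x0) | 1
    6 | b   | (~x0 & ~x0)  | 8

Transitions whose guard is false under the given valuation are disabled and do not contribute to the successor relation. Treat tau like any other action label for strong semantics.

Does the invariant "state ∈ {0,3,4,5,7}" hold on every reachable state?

Inv-set: {0,3,4,5,7}
Reachable = {0,3}
  0: ✓
  3: ✓

Answer: INVARIANT HOLDS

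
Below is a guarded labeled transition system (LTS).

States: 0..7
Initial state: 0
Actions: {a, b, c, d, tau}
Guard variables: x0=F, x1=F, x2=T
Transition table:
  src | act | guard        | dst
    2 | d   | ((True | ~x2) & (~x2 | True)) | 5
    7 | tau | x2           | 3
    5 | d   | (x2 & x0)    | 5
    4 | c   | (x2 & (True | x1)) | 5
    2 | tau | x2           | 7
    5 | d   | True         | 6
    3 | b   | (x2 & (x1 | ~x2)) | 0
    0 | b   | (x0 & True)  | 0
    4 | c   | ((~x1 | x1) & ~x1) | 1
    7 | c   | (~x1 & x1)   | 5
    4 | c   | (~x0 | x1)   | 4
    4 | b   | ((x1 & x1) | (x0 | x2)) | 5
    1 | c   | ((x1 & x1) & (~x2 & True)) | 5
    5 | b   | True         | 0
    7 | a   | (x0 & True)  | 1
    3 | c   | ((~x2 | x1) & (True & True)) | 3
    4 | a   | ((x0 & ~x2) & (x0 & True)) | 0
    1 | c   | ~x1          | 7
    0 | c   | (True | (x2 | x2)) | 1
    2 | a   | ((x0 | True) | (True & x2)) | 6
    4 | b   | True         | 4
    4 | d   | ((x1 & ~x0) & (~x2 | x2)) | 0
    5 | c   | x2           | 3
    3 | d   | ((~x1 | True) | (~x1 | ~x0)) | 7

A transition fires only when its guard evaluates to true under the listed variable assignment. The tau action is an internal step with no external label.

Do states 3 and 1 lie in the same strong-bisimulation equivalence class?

Compute ~ classes (split until stable):
  round 0: {{0,1,2,3,4,5,6,7}}
  round 1: {{0,1},{2},{3},{4},{5},{6},{7}}
  round 2: {{0},{1},{2},{3},{4},{5},{6},{7}}
8 equivalence class(es) (converged in 3)
[3]={3}  [1]={1}

Answer: NOT BISIMILAR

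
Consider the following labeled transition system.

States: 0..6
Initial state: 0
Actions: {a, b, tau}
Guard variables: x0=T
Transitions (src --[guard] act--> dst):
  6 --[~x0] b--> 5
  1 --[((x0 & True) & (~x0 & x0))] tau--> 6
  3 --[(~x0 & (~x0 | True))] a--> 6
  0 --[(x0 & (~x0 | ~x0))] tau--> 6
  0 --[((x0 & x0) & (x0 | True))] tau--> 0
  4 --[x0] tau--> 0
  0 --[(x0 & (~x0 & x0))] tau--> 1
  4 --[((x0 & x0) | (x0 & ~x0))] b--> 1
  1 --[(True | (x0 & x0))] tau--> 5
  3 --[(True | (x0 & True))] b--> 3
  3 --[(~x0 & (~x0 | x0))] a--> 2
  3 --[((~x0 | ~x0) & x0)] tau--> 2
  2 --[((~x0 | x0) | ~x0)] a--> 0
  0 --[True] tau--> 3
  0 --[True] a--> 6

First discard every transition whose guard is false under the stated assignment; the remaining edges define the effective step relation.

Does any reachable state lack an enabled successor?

Answer: DEADLOCK at state 6

Working:
R = {0,3,6}
  0: a→6  tau→0  tau→3  [deg 3]
  3: b→3  [deg 1]
  6: ∅  [deadlock]
Path to 6: a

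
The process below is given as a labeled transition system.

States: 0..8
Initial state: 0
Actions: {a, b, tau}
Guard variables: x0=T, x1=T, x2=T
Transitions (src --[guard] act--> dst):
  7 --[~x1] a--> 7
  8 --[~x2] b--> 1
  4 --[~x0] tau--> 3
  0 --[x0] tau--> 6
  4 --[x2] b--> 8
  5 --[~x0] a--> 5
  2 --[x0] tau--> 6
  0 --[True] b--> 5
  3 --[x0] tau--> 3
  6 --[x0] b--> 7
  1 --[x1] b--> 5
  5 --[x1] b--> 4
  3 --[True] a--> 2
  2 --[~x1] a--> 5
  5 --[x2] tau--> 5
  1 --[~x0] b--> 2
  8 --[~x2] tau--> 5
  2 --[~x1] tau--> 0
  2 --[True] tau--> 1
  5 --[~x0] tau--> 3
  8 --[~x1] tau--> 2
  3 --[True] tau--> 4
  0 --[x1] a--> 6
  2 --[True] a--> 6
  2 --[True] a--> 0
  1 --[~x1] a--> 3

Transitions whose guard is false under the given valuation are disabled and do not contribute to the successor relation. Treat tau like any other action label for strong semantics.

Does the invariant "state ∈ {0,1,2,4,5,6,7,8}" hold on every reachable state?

Answer: INVARIANT HOLDS

Working:
Safe = {0,1,2,4,5,6,7,8}
R = {0,4,5,6,7,8}
  0: ok
  4: ok
  5: ok
  6: ok
  7: ok
  8: ok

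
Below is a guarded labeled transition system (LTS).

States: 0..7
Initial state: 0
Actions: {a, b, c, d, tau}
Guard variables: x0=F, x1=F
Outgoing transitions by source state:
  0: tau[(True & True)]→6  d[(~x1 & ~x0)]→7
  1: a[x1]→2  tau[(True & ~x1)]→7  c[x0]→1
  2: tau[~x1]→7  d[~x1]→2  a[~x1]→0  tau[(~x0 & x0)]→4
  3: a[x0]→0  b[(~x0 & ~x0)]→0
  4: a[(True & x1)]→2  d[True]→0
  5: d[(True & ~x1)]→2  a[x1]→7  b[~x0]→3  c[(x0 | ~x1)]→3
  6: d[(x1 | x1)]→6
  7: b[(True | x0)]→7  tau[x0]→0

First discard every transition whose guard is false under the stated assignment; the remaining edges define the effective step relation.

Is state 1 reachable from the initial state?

After dropping false guards: 12 live edges.
Layer 0: {0}
Layer 1: {6,7}  cumulative {0,6,7}
Reach set: {0,6,7}

Answer: UNREACHABLE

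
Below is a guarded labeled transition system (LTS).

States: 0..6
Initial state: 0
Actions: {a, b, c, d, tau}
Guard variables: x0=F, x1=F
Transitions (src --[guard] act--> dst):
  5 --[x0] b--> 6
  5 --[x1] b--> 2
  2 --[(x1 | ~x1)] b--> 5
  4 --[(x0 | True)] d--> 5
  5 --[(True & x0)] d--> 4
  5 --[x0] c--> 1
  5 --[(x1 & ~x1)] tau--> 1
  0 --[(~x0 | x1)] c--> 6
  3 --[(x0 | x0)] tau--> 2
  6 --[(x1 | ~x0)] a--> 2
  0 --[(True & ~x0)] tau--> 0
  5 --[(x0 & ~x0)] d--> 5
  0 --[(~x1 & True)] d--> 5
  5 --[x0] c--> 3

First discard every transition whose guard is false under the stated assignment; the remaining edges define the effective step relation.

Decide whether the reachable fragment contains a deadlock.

Reach set: {0,2,5,6}
  0: c→6  d→5  tau→0  [3 out]
  2: b→5  [1 out]
  5: ∅  [no exit]
  6: a→2  [1 out]
trace reaching 5: d

Answer: DEADLOCK at state 5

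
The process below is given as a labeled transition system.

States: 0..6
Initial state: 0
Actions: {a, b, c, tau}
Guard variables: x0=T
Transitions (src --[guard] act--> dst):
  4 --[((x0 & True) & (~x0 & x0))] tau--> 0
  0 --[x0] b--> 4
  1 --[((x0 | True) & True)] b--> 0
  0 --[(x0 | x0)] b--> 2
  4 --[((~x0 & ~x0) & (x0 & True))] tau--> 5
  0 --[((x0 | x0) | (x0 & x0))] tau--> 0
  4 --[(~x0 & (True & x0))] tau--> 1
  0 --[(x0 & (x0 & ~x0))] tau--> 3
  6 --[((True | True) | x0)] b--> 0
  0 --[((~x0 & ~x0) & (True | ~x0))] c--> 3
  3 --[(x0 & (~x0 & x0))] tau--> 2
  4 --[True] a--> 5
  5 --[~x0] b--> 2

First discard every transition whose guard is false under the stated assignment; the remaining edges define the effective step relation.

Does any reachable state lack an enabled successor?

Reachable = {0,2,4,5}
  0: b→2  b→4  tau→0  [3 out]
  2: ∅  [deadlock]
  4: a→5  [1 out]
  5: ∅  [deadlock]
trace reaching 2: b

Answer: DEADLOCK at state 2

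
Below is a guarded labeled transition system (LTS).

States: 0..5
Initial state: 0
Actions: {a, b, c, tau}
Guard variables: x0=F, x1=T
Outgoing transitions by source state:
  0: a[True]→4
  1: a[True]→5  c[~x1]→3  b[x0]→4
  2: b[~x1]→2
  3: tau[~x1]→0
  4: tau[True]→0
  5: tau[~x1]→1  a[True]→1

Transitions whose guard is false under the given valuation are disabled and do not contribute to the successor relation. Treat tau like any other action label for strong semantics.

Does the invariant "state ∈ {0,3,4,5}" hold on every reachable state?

Answer: INVARIANT HOLDS

Analysis:
Inv-set: {0,3,4,5}
R = {0,4}
  0: safe
  4: safe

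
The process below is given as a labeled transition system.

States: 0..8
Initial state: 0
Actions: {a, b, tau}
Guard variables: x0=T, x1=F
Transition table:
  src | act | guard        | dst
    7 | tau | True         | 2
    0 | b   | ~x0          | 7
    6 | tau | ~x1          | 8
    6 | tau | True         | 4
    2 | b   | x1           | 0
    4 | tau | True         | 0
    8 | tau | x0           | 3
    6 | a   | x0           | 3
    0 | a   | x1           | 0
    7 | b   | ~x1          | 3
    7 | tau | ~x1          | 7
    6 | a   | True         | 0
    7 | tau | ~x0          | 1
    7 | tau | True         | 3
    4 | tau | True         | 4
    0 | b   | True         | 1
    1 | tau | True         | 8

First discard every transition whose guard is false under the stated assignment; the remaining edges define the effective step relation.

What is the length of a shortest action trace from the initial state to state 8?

Answer: 2

Working:
Breadth-first toward 8:
  L0 = {0}
  L1 = {1}
  L2 = {8}
depth(8)=2, e.g. b·tau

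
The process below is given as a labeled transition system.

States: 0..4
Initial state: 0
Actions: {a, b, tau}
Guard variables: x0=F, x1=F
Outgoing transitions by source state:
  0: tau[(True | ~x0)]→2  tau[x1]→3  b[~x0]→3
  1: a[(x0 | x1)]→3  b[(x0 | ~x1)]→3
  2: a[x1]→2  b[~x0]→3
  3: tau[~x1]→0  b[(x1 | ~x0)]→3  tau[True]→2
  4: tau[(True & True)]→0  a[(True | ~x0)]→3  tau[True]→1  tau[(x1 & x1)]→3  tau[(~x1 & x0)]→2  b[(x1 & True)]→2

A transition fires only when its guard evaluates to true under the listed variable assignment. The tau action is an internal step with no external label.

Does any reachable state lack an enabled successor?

Reach set: {0,2,3}
  0: b→3  tau→2  [2 exit(s)]
  2: b→3  [1 exit(s)]
  3: b→3  tau→0  tau→2  [3 exit(s)]

Answer: DEADLOCK-FREE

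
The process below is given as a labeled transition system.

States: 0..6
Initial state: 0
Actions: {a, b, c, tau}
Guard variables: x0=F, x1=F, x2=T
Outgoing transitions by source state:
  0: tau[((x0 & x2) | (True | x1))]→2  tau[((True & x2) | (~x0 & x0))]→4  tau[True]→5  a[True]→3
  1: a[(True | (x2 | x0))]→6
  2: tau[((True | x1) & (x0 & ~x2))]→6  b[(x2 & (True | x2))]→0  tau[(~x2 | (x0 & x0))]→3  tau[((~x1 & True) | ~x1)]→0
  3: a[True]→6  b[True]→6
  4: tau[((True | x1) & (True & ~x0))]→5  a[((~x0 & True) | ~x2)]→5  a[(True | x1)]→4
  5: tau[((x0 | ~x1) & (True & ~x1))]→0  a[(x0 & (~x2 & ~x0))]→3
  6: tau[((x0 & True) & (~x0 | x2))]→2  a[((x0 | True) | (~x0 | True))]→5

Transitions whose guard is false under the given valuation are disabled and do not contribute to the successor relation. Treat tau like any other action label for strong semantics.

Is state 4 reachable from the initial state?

After dropping false guards: 14 live edges.
depth 0: {0}
depth 1: {2,3,4,5}  total {0,2,3,4,5}
depth 2: {6}  total {0,2,3,4,5,6}
Reachable = {0,2,3,4,5,6}
Path to 4: tau

Answer: REACHABLE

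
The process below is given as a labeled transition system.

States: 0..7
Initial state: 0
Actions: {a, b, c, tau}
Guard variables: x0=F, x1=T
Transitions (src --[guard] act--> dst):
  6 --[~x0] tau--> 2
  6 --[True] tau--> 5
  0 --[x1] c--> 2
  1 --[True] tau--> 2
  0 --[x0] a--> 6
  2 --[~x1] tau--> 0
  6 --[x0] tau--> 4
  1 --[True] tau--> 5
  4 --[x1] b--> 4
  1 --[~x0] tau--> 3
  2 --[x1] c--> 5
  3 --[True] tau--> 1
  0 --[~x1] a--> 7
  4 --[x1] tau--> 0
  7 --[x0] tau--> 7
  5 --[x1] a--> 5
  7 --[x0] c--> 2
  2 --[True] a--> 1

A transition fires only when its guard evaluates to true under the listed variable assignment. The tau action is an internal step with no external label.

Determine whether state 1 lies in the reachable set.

Answer: REACHABLE

Trace:
12 transition(s) survive guard evaluation.
Layer 0: {0}
Layer 1: {2}  now seen {0,2}
Layer 2: {1,5}  now seen {0,1,2,5}
Layer 3: {3}  now seen {0,1,2,3,5}
R = {0,1,2,3,5}
witness 1: c·a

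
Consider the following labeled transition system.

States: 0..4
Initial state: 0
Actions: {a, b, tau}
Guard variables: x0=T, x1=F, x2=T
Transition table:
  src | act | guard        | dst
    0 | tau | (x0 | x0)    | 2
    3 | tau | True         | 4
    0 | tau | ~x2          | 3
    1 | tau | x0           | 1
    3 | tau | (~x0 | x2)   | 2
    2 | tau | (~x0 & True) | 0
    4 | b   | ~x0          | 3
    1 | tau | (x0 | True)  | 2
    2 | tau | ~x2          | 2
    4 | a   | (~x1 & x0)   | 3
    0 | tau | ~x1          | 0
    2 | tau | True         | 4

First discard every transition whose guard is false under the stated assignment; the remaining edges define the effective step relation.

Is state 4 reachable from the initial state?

Answer: REACHABLE

Analysis:
Guard filter leaves 8 enabled edge(s).
depth 0: {0}
depth 1: {2}  total {0,2}
depth 2: {4}  total {0,2,4}
depth 3: {3}  total {0,2,3,4}
Reach set: {0,2,3,4}
witness 4: tau·tau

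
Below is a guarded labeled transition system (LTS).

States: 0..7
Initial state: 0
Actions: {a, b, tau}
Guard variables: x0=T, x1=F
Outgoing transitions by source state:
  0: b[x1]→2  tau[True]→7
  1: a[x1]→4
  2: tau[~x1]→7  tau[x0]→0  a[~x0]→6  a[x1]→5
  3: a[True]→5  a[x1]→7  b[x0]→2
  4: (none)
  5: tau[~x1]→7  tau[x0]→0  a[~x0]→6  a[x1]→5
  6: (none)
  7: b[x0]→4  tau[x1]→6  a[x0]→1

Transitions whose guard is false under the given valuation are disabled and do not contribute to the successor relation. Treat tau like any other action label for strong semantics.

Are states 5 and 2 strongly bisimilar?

Answer: BISIMILAR

Analysis:
Refine partition for ~:
  P[0] = {{0,1,2,3,4,5,6,7}}
  P[1] = {{0,2,5},{1,4,6},{3,7}}
  P[2] = {{0},{1,4,6},{2,5},{3},{7}}
stable after 3 split(s): 5 block(s)
[5]={2,5}  [2]={2,5}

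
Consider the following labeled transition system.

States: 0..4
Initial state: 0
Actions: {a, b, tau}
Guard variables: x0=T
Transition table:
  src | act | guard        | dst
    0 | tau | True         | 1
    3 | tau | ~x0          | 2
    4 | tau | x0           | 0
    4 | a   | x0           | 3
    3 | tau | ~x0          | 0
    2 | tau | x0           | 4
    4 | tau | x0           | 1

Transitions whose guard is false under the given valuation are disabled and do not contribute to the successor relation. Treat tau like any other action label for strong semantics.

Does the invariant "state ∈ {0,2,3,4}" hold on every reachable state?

Answer: INVARIANT VIOLATED at state 1

Working:
Allowed set {0,2,3,4}
R = {0,1}
  0: ok
  1: ✗ unsafe
witness against invariant: tau → 1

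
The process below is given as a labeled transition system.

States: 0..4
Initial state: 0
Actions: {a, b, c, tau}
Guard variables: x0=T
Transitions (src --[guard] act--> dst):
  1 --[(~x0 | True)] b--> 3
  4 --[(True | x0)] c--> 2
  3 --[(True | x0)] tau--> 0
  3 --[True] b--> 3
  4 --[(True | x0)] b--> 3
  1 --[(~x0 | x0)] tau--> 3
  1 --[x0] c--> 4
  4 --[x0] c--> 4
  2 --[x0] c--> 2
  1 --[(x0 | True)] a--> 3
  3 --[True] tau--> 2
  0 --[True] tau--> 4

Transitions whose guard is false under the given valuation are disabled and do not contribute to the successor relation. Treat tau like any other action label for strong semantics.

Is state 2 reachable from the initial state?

12 transition(s) survive guard evaluation.
Layer 0: {0}
Layer 1: {4}  now seen {0,4}
Layer 2: {2,3}  now seen {0,2,3,4}
Reach set: {0,2,3,4}
Path to 2: tau·c

Answer: REACHABLE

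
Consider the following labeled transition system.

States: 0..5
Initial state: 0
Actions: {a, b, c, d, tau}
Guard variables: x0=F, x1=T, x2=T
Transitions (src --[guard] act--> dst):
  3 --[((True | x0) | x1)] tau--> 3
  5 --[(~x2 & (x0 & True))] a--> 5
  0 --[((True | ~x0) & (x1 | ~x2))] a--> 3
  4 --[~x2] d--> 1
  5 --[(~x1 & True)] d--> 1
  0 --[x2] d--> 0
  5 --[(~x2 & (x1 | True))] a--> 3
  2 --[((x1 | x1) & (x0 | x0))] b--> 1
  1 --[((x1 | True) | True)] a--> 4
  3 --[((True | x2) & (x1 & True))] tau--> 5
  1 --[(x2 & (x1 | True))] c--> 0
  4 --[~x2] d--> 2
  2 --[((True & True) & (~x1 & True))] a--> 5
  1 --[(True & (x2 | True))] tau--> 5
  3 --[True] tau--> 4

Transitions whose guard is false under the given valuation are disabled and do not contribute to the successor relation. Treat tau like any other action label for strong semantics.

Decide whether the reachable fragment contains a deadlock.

R = {0,3,4,5}
  0: a→3  d→0  [2 out]
  3: tau→3  tau→4  tau→5  [3 out]
  4: ∅  [STUCK]
  5: ∅  [STUCK]
Path to 4: a·tau

Answer: DEADLOCK at state 4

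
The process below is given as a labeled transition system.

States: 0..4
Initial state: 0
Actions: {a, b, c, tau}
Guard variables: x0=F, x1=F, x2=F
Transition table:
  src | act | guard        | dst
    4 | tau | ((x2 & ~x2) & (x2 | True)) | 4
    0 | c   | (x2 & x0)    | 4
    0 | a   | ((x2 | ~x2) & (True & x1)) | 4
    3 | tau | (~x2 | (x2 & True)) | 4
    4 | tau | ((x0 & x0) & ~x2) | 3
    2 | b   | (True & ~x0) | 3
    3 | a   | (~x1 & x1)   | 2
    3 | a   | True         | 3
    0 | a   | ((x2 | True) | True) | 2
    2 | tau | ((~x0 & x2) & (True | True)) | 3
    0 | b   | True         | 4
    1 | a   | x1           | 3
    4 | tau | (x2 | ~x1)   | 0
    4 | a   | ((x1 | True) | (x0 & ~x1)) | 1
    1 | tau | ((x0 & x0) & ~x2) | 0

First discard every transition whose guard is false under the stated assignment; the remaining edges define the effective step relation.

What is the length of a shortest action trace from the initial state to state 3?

Breadth-first toward 3:
  Layer 0: {0}
  Layer 1: {2,4}
  Layer 2: {1,3}
depth(3)=2, e.g. a·b

Answer: 2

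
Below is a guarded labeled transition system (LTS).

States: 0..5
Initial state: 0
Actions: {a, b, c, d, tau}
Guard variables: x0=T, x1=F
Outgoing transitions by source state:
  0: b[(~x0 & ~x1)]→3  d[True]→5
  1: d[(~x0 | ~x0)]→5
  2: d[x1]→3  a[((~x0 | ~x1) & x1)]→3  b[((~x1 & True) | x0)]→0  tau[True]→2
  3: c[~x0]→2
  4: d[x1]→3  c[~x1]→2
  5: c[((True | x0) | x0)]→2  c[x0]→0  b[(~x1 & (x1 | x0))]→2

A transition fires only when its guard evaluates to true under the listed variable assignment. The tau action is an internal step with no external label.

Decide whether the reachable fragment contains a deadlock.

Answer: DEADLOCK-FREE

Working:
Reachable = {0,2,5}
  0: d→5  [1 out]
  2: b→0  tau→2  [2 out]
  5: b→2  c→0  c→2  [3 out]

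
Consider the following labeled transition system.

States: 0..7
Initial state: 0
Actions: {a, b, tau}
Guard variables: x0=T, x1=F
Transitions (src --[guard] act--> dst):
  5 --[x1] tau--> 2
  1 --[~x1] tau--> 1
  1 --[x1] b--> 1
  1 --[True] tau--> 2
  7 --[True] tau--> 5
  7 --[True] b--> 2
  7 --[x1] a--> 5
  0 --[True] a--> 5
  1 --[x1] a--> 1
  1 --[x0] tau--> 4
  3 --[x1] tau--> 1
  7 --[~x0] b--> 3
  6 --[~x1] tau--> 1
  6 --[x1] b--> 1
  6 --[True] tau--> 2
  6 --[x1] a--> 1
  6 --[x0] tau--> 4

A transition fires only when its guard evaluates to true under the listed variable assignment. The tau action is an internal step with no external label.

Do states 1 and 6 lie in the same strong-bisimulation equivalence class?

Compute ~ classes (split until stable):
  P[0] = {{0,1,2,3,4,5,6,7}}
  P[1] = {{0},{1,6},{2,3,4,5},{7}}
stable after 2 split(s): 4 block(s)
[1]={1,6}  [6]={1,6}

Answer: BISIMILAR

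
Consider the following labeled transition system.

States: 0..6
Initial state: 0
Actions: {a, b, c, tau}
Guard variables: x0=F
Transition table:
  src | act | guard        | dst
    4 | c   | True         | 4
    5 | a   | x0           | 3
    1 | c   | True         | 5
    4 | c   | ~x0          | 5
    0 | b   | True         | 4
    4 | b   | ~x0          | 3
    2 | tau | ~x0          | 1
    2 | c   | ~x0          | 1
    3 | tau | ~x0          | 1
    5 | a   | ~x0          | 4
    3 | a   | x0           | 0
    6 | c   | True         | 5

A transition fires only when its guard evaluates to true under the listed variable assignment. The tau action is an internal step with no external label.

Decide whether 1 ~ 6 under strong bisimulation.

Answer: BISIMILAR

Analysis:
Compute ~ classes (split until stable):
  π0 = {{0,1,2,3,4,5,6}}
  π1 = {{0},{1,6},{2},{3},{4},{5}}
stable after 2 split(s): 6 block(s)
class of 1: {1,6}; class of 6: {1,6}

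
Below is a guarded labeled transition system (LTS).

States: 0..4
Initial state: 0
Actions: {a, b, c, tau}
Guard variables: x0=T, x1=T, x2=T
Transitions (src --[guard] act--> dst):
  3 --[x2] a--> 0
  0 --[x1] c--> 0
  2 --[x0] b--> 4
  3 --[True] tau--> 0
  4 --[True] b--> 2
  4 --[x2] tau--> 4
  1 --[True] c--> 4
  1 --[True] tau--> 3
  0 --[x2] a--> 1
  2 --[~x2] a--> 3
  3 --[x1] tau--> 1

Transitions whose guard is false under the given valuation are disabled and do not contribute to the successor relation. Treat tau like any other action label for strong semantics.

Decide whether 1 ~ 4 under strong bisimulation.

Answer: NOT BISIMILAR

Analysis:
Refine partition for ~:
  π0 = {{0,1,2,3,4}}
  π1 = {{0},{1},{2},{3},{4}}
stable after 2 split(s): 5 block(s)
[1]={1}  [4]={4}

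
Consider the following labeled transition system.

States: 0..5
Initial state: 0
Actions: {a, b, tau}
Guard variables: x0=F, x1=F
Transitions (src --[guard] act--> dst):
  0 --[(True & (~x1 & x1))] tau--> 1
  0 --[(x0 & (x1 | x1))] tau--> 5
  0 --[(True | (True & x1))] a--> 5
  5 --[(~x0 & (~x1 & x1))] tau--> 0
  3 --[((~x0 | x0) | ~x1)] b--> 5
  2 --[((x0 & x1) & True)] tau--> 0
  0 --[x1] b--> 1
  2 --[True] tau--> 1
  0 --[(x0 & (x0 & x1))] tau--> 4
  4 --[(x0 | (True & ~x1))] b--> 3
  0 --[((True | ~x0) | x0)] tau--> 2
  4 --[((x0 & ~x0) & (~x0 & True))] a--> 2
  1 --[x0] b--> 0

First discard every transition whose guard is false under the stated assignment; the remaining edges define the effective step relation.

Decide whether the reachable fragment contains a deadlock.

Answer: DEADLOCK at state 1

Trace:
Reach set: {0,1,2,5}
  0: a→5  tau→2  [2 out]
  1: ∅  [no exit]
  2: tau→1  [1 out]
  5: ∅  [no exit]
Path to 1: tau·tau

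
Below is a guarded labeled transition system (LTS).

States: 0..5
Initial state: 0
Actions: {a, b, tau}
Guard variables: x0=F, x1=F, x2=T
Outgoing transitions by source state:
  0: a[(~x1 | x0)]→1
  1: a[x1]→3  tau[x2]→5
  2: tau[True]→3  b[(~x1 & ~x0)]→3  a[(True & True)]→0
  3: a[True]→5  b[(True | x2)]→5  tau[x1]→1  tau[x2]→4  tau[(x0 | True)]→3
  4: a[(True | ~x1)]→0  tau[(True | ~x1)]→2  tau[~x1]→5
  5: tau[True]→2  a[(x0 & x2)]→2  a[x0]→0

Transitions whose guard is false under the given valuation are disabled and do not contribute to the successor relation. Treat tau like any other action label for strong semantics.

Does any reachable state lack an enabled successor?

Answer: DEADLOCK-FREE

Trace:
Reach set: {0,1,2,3,4,5}
  0: a→1  [deg 1]
  1: tau→5  [deg 1]
  2: a→0  b→3  tau→3  [deg 3]
  3: a→5  b→5  tau→3  tau→4  [deg 4]
  4: a→0  tau→2  tau→5  [deg 3]
  5: tau→2  [deg 1]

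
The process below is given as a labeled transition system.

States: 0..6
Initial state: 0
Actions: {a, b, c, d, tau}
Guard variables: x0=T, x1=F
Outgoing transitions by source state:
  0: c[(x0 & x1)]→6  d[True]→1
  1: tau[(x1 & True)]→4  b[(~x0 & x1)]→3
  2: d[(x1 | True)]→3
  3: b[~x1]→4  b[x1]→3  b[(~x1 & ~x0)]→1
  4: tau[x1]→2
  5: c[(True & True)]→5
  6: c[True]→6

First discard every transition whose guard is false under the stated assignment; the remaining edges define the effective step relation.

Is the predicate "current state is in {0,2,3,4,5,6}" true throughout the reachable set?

Answer: INVARIANT VIOLATED at state 1

Analysis:
Safe = {0,2,3,4,5,6}
Reach set: {0,1}
  0: ok
  1: VIOLATES
counterexample path to 1: d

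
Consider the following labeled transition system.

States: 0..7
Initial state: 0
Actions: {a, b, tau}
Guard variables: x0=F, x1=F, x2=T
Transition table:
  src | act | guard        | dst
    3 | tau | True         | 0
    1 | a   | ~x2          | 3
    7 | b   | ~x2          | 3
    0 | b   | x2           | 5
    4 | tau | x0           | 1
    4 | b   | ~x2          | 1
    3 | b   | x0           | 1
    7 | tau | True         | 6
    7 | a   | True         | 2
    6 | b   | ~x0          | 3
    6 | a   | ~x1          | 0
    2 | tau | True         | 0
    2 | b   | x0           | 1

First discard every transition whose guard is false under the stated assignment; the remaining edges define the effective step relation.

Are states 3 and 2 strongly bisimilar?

Answer: BISIMILAR

Working:
Bisimulation quotient by refinement:
  π0 = {{0,1,2,3,4,5,6,7}}
  π1 = {{0},{1,4,5},{2,3},{6},{7}}
Fixed point at round 2; 5 class(es).
class of 3: {2,3}; class of 2: {2,3}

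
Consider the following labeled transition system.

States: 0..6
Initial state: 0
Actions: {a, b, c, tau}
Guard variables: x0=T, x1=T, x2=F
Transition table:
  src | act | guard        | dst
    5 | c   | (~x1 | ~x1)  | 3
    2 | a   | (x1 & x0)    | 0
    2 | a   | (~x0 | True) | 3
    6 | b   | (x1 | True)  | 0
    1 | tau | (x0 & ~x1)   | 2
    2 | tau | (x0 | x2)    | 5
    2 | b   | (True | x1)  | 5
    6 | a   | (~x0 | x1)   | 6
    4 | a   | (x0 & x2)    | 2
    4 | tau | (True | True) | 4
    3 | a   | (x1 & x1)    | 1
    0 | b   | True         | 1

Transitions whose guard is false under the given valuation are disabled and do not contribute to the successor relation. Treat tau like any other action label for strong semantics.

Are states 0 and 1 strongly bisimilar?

Answer: NOT BISIMILAR

Trace:
Refine partition for ~:
  round 0: {{0,1,2,3,4,5,6}}
  round 1: {{0},{1,5},{2},{3},{4},{6}}
6 equivalence class(es) (converged in 2)
class of 0: {0}; class of 1: {1,5}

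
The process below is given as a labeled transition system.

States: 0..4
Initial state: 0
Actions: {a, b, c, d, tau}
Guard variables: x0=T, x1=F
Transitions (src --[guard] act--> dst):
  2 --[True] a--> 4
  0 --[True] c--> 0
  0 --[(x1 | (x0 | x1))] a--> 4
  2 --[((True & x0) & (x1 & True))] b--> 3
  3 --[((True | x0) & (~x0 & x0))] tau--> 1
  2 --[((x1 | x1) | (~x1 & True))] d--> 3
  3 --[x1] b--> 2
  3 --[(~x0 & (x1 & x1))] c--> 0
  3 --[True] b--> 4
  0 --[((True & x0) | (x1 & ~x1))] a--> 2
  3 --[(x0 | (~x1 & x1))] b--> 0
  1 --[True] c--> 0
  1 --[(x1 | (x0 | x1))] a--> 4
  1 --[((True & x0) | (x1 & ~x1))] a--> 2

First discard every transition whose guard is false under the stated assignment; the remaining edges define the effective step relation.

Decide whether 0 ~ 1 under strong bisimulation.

Answer: BISIMILAR

Trace:
Bisimulation quotient by refinement:
  π0 = {{0,1,2,3,4}}
  π1 = {{0,1},{2},{3},{4}}
Fixed point at round 2; 4 class(es).
[0]={0,1}  [1]={0,1}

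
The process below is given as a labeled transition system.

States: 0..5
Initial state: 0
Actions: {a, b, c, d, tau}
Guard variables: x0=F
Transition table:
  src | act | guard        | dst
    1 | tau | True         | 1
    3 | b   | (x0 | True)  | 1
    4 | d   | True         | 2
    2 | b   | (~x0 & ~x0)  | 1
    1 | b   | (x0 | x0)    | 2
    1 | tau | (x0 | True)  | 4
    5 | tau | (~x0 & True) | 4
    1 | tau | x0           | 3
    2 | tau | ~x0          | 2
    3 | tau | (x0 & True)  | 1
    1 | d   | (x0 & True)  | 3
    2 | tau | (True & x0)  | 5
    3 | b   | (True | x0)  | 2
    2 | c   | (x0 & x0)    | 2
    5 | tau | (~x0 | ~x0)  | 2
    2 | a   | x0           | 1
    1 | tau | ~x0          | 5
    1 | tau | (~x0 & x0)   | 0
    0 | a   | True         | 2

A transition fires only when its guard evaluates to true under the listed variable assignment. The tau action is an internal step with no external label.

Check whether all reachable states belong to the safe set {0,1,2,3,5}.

Inv-set: {0,1,2,3,5}
R = {0,1,2,4,5}
  0: ✓
  1: ✓
  2: ✓
  4: ✗ unsafe
  5: ✓
reach 4 via a·b·tau — violates

Answer: INVARIANT VIOLATED at state 4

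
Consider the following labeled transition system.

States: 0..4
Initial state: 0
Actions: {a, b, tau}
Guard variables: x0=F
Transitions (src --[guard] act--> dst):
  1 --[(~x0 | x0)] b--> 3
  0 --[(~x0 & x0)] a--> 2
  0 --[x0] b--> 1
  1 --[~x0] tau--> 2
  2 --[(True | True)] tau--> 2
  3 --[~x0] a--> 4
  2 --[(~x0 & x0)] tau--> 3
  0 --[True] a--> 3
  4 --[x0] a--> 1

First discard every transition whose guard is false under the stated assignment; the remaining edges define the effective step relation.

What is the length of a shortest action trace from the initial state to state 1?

BFS to 1:
  depth 0: {0}
  depth 1: {3}
  depth 2: {4}
1 never appears.

Answer: UNREACHABLE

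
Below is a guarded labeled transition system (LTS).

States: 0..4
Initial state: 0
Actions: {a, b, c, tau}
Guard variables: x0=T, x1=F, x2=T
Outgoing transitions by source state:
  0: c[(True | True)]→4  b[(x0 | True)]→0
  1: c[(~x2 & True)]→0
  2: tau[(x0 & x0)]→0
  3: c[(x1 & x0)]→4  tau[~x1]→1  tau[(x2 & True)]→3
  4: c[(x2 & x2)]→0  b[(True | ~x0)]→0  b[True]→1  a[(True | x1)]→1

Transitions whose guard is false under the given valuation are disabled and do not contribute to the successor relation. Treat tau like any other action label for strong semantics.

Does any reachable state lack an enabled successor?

Answer: DEADLOCK at state 1

Trace:
Reachable = {0,1,4}
  0: b→0  c→4  [deg 2]
  1: ∅  [deadlock]
  4: a→1  b→0  b→1  c→0  [deg 4]
witness 1: c·b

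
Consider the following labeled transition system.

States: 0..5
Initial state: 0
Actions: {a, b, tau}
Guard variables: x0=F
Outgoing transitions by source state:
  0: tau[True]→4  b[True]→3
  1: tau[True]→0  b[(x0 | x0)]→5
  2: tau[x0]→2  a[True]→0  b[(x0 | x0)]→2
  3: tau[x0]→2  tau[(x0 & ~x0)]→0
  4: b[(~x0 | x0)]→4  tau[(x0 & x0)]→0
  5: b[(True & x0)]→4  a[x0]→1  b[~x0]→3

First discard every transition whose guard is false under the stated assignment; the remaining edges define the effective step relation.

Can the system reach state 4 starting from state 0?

6 transition(s) survive guard evaluation.
depth 0: {0}
depth 1: {3,4}  now seen {0,3,4}
Reach set: {0,3,4}
trace reaching 4: tau

Answer: REACHABLE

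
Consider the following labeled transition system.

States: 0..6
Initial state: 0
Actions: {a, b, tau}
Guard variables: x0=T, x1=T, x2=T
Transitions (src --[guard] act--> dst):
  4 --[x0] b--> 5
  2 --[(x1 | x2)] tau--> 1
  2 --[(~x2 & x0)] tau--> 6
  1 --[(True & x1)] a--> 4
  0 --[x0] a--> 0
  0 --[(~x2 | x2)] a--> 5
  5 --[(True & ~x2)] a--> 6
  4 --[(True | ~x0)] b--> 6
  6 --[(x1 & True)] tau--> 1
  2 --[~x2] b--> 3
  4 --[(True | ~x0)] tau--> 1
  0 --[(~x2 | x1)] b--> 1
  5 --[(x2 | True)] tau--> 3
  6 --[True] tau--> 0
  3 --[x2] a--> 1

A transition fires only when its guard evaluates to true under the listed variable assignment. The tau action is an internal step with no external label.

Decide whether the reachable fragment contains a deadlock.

Answer: DEADLOCK-FREE

Working:
Reachable = {0,1,3,4,5,6}
  0: a→0  a→5  b→1  [3 exit(s)]
  1: a→4  [1 exit(s)]
  3: a→1  [1 exit(s)]
  4: b→5  b→6  tau→1  [3 exit(s)]
  5: tau→3  [1 exit(s)]
  6: tau→0  tau→1  [2 exit(s)]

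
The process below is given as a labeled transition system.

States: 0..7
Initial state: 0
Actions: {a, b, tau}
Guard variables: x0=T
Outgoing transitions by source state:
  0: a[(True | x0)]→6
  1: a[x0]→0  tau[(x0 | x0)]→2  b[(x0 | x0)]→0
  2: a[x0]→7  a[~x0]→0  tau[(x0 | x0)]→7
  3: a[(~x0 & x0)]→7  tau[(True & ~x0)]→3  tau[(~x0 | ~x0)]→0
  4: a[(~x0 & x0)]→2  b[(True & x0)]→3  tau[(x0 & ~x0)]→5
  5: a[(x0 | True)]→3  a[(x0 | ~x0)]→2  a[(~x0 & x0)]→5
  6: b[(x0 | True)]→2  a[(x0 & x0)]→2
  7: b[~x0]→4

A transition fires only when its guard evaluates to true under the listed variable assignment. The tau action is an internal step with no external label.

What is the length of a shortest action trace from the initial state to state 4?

Answer: UNREACHABLE

Analysis:
Layered search for 4:
  depth 0: {0}
  depth 1: {6}
  depth 2: {2}
  depth 3: {7}
4 never appears.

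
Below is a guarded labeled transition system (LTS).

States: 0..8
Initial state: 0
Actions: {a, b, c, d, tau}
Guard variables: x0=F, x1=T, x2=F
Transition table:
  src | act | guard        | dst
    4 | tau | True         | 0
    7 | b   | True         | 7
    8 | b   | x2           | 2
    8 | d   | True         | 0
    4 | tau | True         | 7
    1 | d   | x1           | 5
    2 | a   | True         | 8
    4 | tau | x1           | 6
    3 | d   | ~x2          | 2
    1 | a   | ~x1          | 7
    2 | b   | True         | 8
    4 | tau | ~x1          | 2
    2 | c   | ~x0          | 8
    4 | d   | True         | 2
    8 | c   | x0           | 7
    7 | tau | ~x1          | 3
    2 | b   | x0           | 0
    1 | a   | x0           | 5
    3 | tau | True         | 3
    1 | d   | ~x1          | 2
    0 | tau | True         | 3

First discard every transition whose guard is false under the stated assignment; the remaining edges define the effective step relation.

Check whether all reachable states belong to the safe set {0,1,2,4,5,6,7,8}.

Answer: INVARIANT VIOLATED at state 3

Analysis:
Allowed set {0,1,2,4,5,6,7,8}
Reachable = {0,2,3,8}
  0: safe
  2: safe
  3: ✗ unsafe
  8: safe
witness against invariant: tau → 3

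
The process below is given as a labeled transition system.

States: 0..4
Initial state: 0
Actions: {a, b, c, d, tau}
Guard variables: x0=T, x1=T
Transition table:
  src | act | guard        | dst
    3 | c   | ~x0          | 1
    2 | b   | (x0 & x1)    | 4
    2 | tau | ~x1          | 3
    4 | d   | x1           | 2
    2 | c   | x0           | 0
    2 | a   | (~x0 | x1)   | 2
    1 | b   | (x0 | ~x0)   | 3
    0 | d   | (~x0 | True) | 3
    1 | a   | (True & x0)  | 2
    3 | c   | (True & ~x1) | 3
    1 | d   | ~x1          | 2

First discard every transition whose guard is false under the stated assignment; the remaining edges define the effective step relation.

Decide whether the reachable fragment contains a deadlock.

Reachable = {0,3}
  0: d→3  [1 out]
  3: ∅  [no exit]
Path to 3: d

Answer: DEADLOCK at state 3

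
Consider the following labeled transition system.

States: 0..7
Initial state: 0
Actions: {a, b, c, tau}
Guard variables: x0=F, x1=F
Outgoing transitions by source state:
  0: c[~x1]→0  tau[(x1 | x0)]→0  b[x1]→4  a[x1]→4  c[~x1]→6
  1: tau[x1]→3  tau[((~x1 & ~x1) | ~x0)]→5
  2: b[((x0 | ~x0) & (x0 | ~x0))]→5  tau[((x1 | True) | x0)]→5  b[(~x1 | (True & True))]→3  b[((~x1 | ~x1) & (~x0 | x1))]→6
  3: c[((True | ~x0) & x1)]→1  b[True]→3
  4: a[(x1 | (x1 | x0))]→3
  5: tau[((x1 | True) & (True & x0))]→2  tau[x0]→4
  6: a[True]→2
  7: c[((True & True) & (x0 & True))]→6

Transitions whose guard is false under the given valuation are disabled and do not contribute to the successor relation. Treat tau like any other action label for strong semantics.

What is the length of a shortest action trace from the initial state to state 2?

Answer: 2

Trace:
Breadth-first toward 2:
  Layer 0: {0}
  Layer 1: {6}
  Layer 2: {2}
depth(2)=2, e.g. c·a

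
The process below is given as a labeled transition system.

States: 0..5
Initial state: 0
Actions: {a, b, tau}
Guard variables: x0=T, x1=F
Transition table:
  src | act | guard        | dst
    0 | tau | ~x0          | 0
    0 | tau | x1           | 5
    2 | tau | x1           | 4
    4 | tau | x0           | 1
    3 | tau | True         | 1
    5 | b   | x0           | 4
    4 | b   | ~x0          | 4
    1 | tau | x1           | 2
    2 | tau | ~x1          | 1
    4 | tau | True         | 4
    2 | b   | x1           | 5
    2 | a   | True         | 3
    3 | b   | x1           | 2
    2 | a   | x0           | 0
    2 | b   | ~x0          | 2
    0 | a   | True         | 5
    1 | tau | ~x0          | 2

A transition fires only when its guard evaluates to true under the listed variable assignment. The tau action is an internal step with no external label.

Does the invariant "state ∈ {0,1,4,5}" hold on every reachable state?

Answer: INVARIANT HOLDS

Working:
Safe = {0,1,4,5}
R = {0,1,4,5}
  0: ✓
  1: ✓
  4: ✓
  5: ✓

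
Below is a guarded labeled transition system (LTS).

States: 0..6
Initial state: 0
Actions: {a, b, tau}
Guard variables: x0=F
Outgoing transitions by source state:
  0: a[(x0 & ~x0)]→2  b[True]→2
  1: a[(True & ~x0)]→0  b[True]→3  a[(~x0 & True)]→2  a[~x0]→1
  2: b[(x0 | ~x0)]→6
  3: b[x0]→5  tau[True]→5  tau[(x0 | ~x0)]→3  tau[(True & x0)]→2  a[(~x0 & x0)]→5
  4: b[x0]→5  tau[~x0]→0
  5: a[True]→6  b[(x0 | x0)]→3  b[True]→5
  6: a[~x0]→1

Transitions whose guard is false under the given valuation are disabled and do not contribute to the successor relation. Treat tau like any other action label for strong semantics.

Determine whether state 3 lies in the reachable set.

Answer: REACHABLE

Analysis:
Guard filter leaves 12 enabled edge(s).
Layer 0: {0}
Layer 1: {2}  now seen {0,2}
Layer 2: {6}  now seen {0,2,6}
Layer 3: {1}  now seen {0,1,2,6}
Layer 4: {3}  now seen {0,1,2,3,6}
Layer 5: {5}  now seen {0,1,2,3,5,6}
Reach set: {0,1,2,3,5,6}
trace reaching 3: b·b·a·b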